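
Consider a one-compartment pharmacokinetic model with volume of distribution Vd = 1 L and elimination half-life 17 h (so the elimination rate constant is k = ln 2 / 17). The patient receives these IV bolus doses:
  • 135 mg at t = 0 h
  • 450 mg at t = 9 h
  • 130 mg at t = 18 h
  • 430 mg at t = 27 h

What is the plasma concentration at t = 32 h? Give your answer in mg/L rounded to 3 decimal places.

k = ln 2 / 17 = 0.04077 per h
Dose 1 (135 mg at t=0 h): 135·exp(−0.04077·32) = 36.618 mg/L
Dose 2 (450 mg at t=9 h): 450·exp(−0.04077·23) = 176.172 mg/L
Dose 3 (130 mg at t=18 h): 130·exp(−0.04077·14) = 73.458 mg/L
Dose 4 (430 mg at t=27 h): 430·exp(−0.04077·5) = 350.696 mg/L
C(32) = 36.618 + 176.172 + 73.458 + 350.696 = 636.942 mg/L

636.942 mg/L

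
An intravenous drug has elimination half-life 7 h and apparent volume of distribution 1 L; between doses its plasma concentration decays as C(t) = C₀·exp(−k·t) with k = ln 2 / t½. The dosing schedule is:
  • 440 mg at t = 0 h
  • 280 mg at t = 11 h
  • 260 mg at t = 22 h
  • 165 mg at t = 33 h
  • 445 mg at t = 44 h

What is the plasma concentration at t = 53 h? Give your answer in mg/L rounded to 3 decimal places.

224.058 mg/L

k = ln 2 / 7 = 0.09902 per h
Dose 1 (440 mg at t=0 h): 440·exp(−0.09902·53) = 2.313 mg/L
Dose 2 (280 mg at t=11 h): 280·exp(−0.09902·42) = 4.375 mg/L
Dose 3 (260 mg at t=22 h): 260·exp(−0.09902·31) = 12.074 mg/L
Dose 4 (165 mg at t=33 h): 165·exp(−0.09902·20) = 22.772 mg/L
Dose 5 (445 mg at t=44 h): 445·exp(−0.09902·9) = 182.525 mg/L
C(53) = 2.313 + 4.375 + 12.074 + 22.772 + 182.525 = 224.058 mg/L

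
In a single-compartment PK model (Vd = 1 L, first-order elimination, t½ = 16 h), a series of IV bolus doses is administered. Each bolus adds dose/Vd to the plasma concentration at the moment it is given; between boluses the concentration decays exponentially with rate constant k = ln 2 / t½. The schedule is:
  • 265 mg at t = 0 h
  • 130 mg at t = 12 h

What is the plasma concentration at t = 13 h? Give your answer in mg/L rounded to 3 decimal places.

k = ln 2 / 16 = 0.04332 per h
Dose 1 (265 mg at t=0 h): 265·exp(−0.04332·13) = 150.889 mg/L
Dose 2 (130 mg at t=12 h): 130·exp(−0.04332·1) = 124.488 mg/L
C(13) = 150.889 + 124.488 = 275.378 mg/L

275.378 mg/L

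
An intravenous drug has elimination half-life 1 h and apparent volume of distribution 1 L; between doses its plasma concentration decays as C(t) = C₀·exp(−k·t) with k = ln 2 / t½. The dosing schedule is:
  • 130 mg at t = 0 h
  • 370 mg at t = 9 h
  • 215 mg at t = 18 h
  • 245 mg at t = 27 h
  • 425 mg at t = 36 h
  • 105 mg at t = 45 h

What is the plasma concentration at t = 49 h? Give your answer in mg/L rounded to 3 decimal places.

6.614 mg/L

k = ln 2 / 1 = 0.69315 per h
Dose 1 (130 mg at t=0 h): 130·exp(−0.69315·49) = 0.000 mg/L
Dose 2 (370 mg at t=9 h): 370·exp(−0.69315·40) = 0.000 mg/L
Dose 3 (215 mg at t=18 h): 215·exp(−0.69315·31) = 0.000 mg/L
Dose 4 (245 mg at t=27 h): 245·exp(−0.69315·22) = 0.000 mg/L
Dose 5 (425 mg at t=36 h): 425·exp(−0.69315·13) = 0.052 mg/L
Dose 6 (105 mg at t=45 h): 105·exp(−0.69315·4) = 6.562 mg/L
C(49) = 0.000 + 0.000 + 0.000 + 0.000 + 0.052 + 6.562 = 6.614 mg/L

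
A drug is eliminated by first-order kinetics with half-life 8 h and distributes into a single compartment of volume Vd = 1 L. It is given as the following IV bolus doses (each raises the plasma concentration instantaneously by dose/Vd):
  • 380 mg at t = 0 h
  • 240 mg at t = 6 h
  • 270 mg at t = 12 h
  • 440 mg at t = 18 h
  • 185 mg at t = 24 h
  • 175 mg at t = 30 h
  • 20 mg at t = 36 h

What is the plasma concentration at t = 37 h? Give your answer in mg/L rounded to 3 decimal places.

k = ln 2 / 8 = 0.08664 per h
Dose 1 (380 mg at t=0 h): 380·exp(−0.08664·37) = 15.400 mg/L
Dose 2 (240 mg at t=6 h): 240·exp(−0.08664·31) = 16.358 mg/L
Dose 3 (270 mg at t=12 h): 270·exp(−0.08664·25) = 30.949 mg/L
Dose 4 (440 mg at t=18 h): 440·exp(−0.08664·19) = 84.822 mg/L
Dose 5 (185 mg at t=24 h): 185·exp(−0.08664·13) = 59.979 mg/L
Dose 6 (175 mg at t=30 h): 175·exp(−0.08664·7) = 95.419 mg/L
Dose 7 (20 mg at t=36 h): 20·exp(−0.08664·1) = 18.340 mg/L
C(37) = 15.400 + 16.358 + 30.949 + 84.822 + 59.979 + 95.419 + 18.340 = 321.266 mg/L

321.266 mg/L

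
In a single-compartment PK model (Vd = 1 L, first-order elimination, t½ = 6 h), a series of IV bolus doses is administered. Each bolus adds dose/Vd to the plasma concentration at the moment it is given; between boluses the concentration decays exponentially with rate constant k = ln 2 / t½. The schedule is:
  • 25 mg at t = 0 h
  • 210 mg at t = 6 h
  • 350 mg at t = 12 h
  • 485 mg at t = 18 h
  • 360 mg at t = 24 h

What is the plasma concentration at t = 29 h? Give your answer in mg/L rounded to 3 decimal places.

k = ln 2 / 6 = 0.11552 per h
Dose 1 (25 mg at t=0 h): 25·exp(−0.11552·29) = 0.877 mg/L
Dose 2 (210 mg at t=6 h): 210·exp(−0.11552·23) = 14.732 mg/L
Dose 3 (350 mg at t=12 h): 350·exp(−0.11552·17) = 49.108 mg/L
Dose 4 (485 mg at t=18 h): 485·exp(−0.11552·11) = 136.099 mg/L
Dose 5 (360 mg at t=24 h): 360·exp(−0.11552·5) = 202.043 mg/L
C(29) = 0.877 + 14.732 + 49.108 + 136.099 + 202.043 = 402.859 mg/L

402.859 mg/L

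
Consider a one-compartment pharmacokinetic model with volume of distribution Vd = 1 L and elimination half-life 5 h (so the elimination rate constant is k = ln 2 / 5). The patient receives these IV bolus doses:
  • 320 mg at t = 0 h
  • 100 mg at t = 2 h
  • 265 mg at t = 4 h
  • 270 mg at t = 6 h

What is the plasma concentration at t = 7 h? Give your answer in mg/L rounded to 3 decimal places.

581.141 mg/L

k = ln 2 / 5 = 0.13863 per h
Dose 1 (320 mg at t=0 h): 320·exp(−0.13863·7) = 121.257 mg/L
Dose 2 (100 mg at t=2 h): 100·exp(−0.13863·5) = 50.000 mg/L
Dose 3 (265 mg at t=4 h): 265·exp(−0.13863·3) = 174.835 mg/L
Dose 4 (270 mg at t=6 h): 270·exp(−0.13863·1) = 235.049 mg/L
C(7) = 121.257 + 50.000 + 174.835 + 235.049 = 581.141 mg/L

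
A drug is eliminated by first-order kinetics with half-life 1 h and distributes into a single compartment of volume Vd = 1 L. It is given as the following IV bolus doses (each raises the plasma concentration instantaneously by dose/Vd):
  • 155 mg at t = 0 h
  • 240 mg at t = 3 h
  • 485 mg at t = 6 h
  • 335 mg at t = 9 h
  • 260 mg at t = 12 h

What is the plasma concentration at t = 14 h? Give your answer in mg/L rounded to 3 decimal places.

77.490 mg/L

k = ln 2 / 1 = 0.69315 per h
Dose 1 (155 mg at t=0 h): 155·exp(−0.69315·14) = 0.009 mg/L
Dose 2 (240 mg at t=3 h): 240·exp(−0.69315·11) = 0.117 mg/L
Dose 3 (485 mg at t=6 h): 485·exp(−0.69315·8) = 1.895 mg/L
Dose 4 (335 mg at t=9 h): 335·exp(−0.69315·5) = 10.469 mg/L
Dose 5 (260 mg at t=12 h): 260·exp(−0.69315·2) = 65.000 mg/L
C(14) = 0.009 + 0.117 + 1.895 + 10.469 + 65.000 = 77.490 mg/L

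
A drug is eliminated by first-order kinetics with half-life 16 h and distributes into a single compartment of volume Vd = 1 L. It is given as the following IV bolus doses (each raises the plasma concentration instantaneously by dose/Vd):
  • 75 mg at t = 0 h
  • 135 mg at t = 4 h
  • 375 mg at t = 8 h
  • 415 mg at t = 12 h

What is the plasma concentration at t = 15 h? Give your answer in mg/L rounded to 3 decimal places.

k = ln 2 / 16 = 0.04332 per h
Dose 1 (75 mg at t=0 h): 75·exp(−0.04332·15) = 39.160 mg/L
Dose 2 (135 mg at t=4 h): 135·exp(−0.04332·11) = 83.825 mg/L
Dose 3 (375 mg at t=8 h): 375·exp(−0.04332·7) = 276.905 mg/L
Dose 4 (415 mg at t=12 h): 415·exp(−0.04332·3) = 364.422 mg/L
C(15) = 39.160 + 83.825 + 276.905 + 364.422 = 764.313 mg/L

764.313 mg/L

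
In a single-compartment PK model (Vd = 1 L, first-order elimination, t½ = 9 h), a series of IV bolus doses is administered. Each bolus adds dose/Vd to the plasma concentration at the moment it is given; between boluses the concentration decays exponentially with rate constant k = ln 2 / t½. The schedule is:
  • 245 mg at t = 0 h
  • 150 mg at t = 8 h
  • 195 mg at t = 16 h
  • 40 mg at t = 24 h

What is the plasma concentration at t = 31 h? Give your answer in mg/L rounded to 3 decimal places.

k = ln 2 / 9 = 0.07702 per h
Dose 1 (245 mg at t=0 h): 245·exp(−0.07702·31) = 22.505 mg/L
Dose 2 (150 mg at t=8 h): 150·exp(−0.07702·23) = 25.515 mg/L
Dose 3 (195 mg at t=16 h): 195·exp(−0.07702·15) = 61.421 mg/L
Dose 4 (40 mg at t=24 h): 40·exp(−0.07702·7) = 23.331 mg/L
C(31) = 22.505 + 25.515 + 61.421 + 23.331 = 132.772 mg/L

132.772 mg/L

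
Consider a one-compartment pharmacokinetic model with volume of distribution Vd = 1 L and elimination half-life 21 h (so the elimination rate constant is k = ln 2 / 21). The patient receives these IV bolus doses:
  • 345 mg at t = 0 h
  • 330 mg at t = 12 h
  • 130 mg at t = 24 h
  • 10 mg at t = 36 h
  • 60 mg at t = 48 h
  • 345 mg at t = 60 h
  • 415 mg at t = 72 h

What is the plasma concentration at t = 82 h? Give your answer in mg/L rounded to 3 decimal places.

561.895 mg/L

k = ln 2 / 21 = 0.03301 per h
Dose 1 (345 mg at t=0 h): 345·exp(−0.03301·82) = 23.034 mg/L
Dose 2 (330 mg at t=12 h): 330·exp(−0.03301·70) = 32.740 mg/L
Dose 3 (130 mg at t=24 h): 130·exp(−0.03301·58) = 19.166 mg/L
Dose 4 (10 mg at t=36 h): 10·exp(−0.03301·46) = 2.191 mg/L
Dose 5 (60 mg at t=48 h): 60·exp(−0.03301·34) = 19.533 mg/L
Dose 6 (345 mg at t=60 h): 345·exp(−0.03301·22) = 166.899 mg/L
Dose 7 (415 mg at t=72 h): 415·exp(−0.03301·10) = 298.332 mg/L
C(82) = 23.034 + 32.740 + 19.166 + 2.191 + 19.533 + 166.899 + 298.332 = 561.895 mg/L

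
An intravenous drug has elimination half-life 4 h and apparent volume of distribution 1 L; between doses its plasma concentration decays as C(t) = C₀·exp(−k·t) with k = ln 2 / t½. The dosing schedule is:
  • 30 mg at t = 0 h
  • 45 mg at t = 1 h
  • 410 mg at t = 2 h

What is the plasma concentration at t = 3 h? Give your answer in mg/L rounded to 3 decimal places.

k = ln 2 / 4 = 0.17329 per h
Dose 1 (30 mg at t=0 h): 30·exp(−0.17329·3) = 17.838 mg/L
Dose 2 (45 mg at t=1 h): 45·exp(−0.17329·2) = 31.820 mg/L
Dose 3 (410 mg at t=2 h): 410·exp(−0.17329·1) = 344.768 mg/L
C(3) = 17.838 + 31.820 + 344.768 = 394.425 mg/L

394.425 mg/L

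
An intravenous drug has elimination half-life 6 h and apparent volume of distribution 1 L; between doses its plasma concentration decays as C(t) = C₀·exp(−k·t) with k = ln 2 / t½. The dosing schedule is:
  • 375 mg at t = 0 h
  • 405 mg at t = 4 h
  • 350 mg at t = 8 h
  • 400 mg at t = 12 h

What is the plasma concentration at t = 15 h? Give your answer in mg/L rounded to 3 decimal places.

k = ln 2 / 6 = 0.11552 per h
Dose 1 (375 mg at t=0 h): 375·exp(−0.11552·15) = 66.291 mg/L
Dose 2 (405 mg at t=4 h): 405·exp(−0.11552·11) = 113.649 mg/L
Dose 3 (350 mg at t=8 h): 350·exp(−0.11552·7) = 155.907 mg/L
Dose 4 (400 mg at t=12 h): 400·exp(−0.11552·3) = 282.843 mg/L
C(15) = 66.291 + 113.649 + 155.907 + 282.843 = 618.691 mg/L

618.691 mg/L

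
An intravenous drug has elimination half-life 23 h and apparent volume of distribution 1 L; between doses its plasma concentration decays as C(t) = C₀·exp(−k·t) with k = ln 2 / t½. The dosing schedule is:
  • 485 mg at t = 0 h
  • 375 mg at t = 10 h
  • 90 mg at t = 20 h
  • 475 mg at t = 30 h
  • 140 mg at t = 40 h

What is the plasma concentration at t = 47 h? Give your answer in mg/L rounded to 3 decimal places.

k = ln 2 / 23 = 0.03014 per h
Dose 1 (485 mg at t=0 h): 485·exp(−0.03014·47) = 117.650 mg/L
Dose 2 (375 mg at t=10 h): 375·exp(−0.03014·37) = 122.961 mg/L
Dose 3 (90 mg at t=20 h): 90·exp(−0.03014·27) = 39.890 mg/L
Dose 4 (475 mg at t=30 h): 475·exp(−0.03014·17) = 284.573 mg/L
Dose 5 (140 mg at t=40 h): 140·exp(−0.03014·7) = 113.373 mg/L
C(47) = 117.650 + 122.961 + 39.890 + 284.573 + 113.373 = 678.446 mg/L

678.446 mg/L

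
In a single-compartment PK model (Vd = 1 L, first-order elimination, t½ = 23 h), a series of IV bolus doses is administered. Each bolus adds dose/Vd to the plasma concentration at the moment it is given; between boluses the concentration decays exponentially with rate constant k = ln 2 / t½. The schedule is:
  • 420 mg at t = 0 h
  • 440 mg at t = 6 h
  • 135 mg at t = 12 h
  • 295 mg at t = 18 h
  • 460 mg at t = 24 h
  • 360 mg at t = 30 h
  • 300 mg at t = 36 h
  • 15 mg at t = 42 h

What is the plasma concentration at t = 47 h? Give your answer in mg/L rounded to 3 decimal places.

1073.820 mg/L

k = ln 2 / 23 = 0.03014 per h
Dose 1 (420 mg at t=0 h): 420·exp(−0.03014·47) = 101.883 mg/L
Dose 2 (440 mg at t=6 h): 440·exp(−0.03014·41) = 127.889 mg/L
Dose 3 (135 mg at t=12 h): 135·exp(−0.03014·35) = 47.016 mg/L
Dose 4 (295 mg at t=18 h): 295·exp(−0.03014·29) = 123.101 mg/L
Dose 5 (460 mg at t=24 h): 460·exp(−0.03014·23) = 230.000 mg/L
Dose 6 (360 mg at t=30 h): 360·exp(−0.03014·17) = 215.676 mg/L
Dose 7 (300 mg at t=36 h): 300·exp(−0.03014·11) = 215.353 mg/L
Dose 8 (15 mg at t=42 h): 15·exp(−0.03014·5) = 12.902 mg/L
C(47) = 101.883 + 127.889 + 47.016 + 123.101 + 230.000 + 215.676 + 215.353 + 12.902 = 1073.820 mg/L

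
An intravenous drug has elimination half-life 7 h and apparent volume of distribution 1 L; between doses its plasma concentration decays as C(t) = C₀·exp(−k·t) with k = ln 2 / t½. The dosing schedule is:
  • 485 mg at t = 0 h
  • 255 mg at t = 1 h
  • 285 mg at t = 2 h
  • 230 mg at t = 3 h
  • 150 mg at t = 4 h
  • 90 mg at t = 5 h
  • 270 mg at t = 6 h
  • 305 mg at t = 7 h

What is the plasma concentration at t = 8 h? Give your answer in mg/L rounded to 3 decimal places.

1310.206 mg/L

k = ln 2 / 7 = 0.09902 per h
Dose 1 (485 mg at t=0 h): 485·exp(−0.09902·8) = 219.638 mg/L
Dose 2 (255 mg at t=1 h): 255·exp(−0.09902·7) = 127.500 mg/L
Dose 3 (285 mg at t=2 h): 285·exp(−0.09902·6) = 157.333 mg/L
Dose 4 (230 mg at t=3 h): 230·exp(−0.09902·5) = 140.187 mg/L
Dose 5 (150 mg at t=4 h): 150·exp(−0.09902·4) = 100.943 mg/L
Dose 6 (90 mg at t=5 h): 90·exp(−0.09902·3) = 66.870 mg/L
Dose 7 (270 mg at t=6 h): 270·exp(−0.09902·2) = 221.491 mg/L
Dose 8 (305 mg at t=7 h): 305·exp(−0.09902·1) = 276.246 mg/L
C(8) = 219.638 + 127.500 + 157.333 + 140.187 + 100.943 + 66.870 + 221.491 + 276.246 = 1310.206 mg/L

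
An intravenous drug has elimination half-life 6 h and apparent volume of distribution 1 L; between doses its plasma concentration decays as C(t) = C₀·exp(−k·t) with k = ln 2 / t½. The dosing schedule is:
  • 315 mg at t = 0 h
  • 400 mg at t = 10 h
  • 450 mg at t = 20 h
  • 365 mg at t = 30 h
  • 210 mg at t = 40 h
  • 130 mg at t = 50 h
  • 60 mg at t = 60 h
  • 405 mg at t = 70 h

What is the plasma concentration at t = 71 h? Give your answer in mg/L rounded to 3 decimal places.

399.866 mg/L

k = ln 2 / 6 = 0.11552 per h
Dose 1 (315 mg at t=0 h): 315·exp(−0.11552·71) = 0.086 mg/L
Dose 2 (400 mg at t=10 h): 400·exp(−0.11552·61) = 0.348 mg/L
Dose 3 (450 mg at t=20 h): 450·exp(−0.11552·51) = 1.243 mg/L
Dose 4 (365 mg at t=30 h): 365·exp(−0.11552·41) = 3.201 mg/L
Dose 5 (210 mg at t=40 h): 210·exp(−0.11552·31) = 5.847 mg/L
Dose 6 (130 mg at t=50 h): 130·exp(−0.11552·21) = 11.490 mg/L
Dose 7 (60 mg at t=60 h): 60·exp(−0.11552·11) = 16.837 mg/L
Dose 8 (405 mg at t=70 h): 405·exp(−0.11552·1) = 360.814 mg/L
C(71) = 0.086 + 0.348 + 1.243 + 3.201 + 5.847 + 11.490 + 16.837 + 360.814 = 399.866 mg/L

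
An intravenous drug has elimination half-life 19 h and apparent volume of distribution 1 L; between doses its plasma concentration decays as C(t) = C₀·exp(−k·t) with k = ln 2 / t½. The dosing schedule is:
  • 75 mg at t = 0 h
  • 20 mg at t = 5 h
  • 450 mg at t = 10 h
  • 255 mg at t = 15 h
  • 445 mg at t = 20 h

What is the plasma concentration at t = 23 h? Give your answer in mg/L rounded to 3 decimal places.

912.158 mg/L

k = ln 2 / 19 = 0.03648 per h
Dose 1 (75 mg at t=0 h): 75·exp(−0.03648·23) = 32.408 mg/L
Dose 2 (20 mg at t=5 h): 20·exp(−0.03648·18) = 10.372 mg/L
Dose 3 (450 mg at t=10 h): 450·exp(−0.03648·13) = 280.056 mg/L
Dose 4 (255 mg at t=15 h): 255·exp(−0.03648·8) = 190.454 mg/L
Dose 5 (445 mg at t=20 h): 445·exp(−0.03648·3) = 398.868 mg/L
C(23) = 32.408 + 10.372 + 280.056 + 190.454 + 398.868 = 912.158 mg/L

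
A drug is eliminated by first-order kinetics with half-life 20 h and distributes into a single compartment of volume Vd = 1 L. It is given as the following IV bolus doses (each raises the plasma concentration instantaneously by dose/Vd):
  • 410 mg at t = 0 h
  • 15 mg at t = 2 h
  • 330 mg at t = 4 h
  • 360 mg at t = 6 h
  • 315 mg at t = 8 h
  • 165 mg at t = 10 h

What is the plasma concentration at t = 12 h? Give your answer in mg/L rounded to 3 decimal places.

1251.784 mg/L

k = ln 2 / 20 = 0.03466 per h
Dose 1 (410 mg at t=0 h): 410·exp(−0.03466·12) = 270.499 mg/L
Dose 2 (15 mg at t=2 h): 15·exp(−0.03466·10) = 10.607 mg/L
Dose 3 (330 mg at t=4 h): 330·exp(−0.03466·8) = 250.093 mg/L
Dose 4 (360 mg at t=6 h): 360·exp(−0.03466·6) = 292.411 mg/L
Dose 5 (315 mg at t=8 h): 315·exp(−0.03466·4) = 274.223 mg/L
Dose 6 (165 mg at t=10 h): 165·exp(−0.03466·2) = 153.950 mg/L
C(12) = 270.499 + 10.607 + 250.093 + 292.411 + 274.223 + 153.950 = 1251.784 mg/L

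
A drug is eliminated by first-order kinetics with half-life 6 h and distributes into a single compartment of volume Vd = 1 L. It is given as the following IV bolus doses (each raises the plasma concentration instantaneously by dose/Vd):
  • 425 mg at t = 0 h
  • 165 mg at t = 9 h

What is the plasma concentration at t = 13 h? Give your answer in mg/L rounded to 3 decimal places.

k = ln 2 / 6 = 0.11552 per h
Dose 1 (425 mg at t=0 h): 425·exp(−0.11552·13) = 94.658 mg/L
Dose 2 (165 mg at t=9 h): 165·exp(−0.11552·4) = 103.943 mg/L
C(13) = 94.658 + 103.943 = 198.601 mg/L

198.601 mg/L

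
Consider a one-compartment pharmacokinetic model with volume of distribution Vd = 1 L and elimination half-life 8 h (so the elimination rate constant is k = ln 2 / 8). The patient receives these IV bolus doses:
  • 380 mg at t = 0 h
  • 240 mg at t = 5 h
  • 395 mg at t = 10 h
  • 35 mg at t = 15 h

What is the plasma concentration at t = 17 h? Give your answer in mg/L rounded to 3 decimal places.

416.775 mg/L

k = ln 2 / 8 = 0.08664 per h
Dose 1 (380 mg at t=0 h): 380·exp(−0.08664·17) = 87.115 mg/L
Dose 2 (240 mg at t=5 h): 240·exp(−0.08664·12) = 84.853 mg/L
Dose 3 (395 mg at t=10 h): 395·exp(−0.08664·7) = 215.375 mg/L
Dose 4 (35 mg at t=15 h): 35·exp(−0.08664·2) = 29.431 mg/L
C(17) = 87.115 + 84.853 + 215.375 + 29.431 = 416.775 mg/L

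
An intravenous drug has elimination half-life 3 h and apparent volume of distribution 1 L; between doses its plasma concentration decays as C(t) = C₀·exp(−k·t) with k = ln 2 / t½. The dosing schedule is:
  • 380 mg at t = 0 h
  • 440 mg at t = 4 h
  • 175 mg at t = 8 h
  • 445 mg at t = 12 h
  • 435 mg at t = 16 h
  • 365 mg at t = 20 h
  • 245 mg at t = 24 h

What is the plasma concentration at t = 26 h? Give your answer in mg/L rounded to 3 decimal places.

312.666 mg/L

k = ln 2 / 3 = 0.23105 per h
Dose 1 (380 mg at t=0 h): 380·exp(−0.23105·26) = 0.935 mg/L
Dose 2 (440 mg at t=4 h): 440·exp(−0.23105·22) = 2.728 mg/L
Dose 3 (175 mg at t=8 h): 175·exp(−0.23105·18) = 2.734 mg/L
Dose 4 (445 mg at t=12 h): 445·exp(−0.23105·14) = 17.521 mg/L
Dose 5 (435 mg at t=16 h): 435·exp(−0.23105·10) = 43.157 mg/L
Dose 6 (365 mg at t=20 h): 365·exp(−0.23105·6) = 91.250 mg/L
Dose 7 (245 mg at t=24 h): 245·exp(−0.23105·2) = 154.340 mg/L
C(26) = 0.935 + 2.728 + 2.734 + 17.521 + 43.157 + 91.250 + 154.340 = 312.666 mg/L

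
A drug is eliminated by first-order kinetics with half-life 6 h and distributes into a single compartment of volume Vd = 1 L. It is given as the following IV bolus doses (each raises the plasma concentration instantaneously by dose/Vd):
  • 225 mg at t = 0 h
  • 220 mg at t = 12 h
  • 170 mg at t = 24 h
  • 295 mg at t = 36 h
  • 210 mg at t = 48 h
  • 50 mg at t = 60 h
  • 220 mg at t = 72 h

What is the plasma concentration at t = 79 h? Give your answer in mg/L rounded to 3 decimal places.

k = ln 2 / 6 = 0.11552 per h
Dose 1 (225 mg at t=0 h): 225·exp(−0.11552·79) = 0.024 mg/L
Dose 2 (220 mg at t=12 h): 220·exp(−0.11552·67) = 0.096 mg/L
Dose 3 (170 mg at t=24 h): 170·exp(−0.11552·55) = 0.296 mg/L
Dose 4 (295 mg at t=36 h): 295·exp(−0.11552·43) = 2.053 mg/L
Dose 5 (210 mg at t=48 h): 210·exp(−0.11552·31) = 5.847 mg/L
Dose 6 (50 mg at t=60 h): 50·exp(−0.11552·19) = 5.568 mg/L
Dose 7 (220 mg at t=72 h): 220·exp(−0.11552·7) = 97.999 mg/L
C(79) = 0.024 + 0.096 + 0.296 + 2.053 + 5.847 + 5.568 + 97.999 = 111.883 mg/L

111.883 mg/L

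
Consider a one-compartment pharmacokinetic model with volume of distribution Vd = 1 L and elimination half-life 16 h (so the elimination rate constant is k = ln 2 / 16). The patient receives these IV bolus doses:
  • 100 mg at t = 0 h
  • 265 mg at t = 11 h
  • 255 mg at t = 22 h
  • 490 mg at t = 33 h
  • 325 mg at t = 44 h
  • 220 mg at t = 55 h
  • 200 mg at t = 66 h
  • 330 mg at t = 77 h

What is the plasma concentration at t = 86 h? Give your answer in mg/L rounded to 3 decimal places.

k = ln 2 / 16 = 0.04332 per h
Dose 1 (100 mg at t=0 h): 100·exp(−0.04332·86) = 2.410 mg/L
Dose 2 (265 mg at t=11 h): 265·exp(−0.04332·75) = 10.284 mg/L
Dose 3 (255 mg at t=22 h): 255·exp(−0.04332·64) = 15.938 mg/L
Dose 4 (490 mg at t=33 h): 490·exp(−0.04332·53) = 49.321 mg/L
Dose 5 (325 mg at t=44 h): 325·exp(−0.04332·42) = 52.684 mg/L
Dose 6 (220 mg at t=55 h): 220·exp(−0.04332·31) = 57.435 mg/L
Dose 7 (200 mg at t=66 h): 200·exp(−0.04332·20) = 84.090 mg/L
Dose 8 (330 mg at t=77 h): 330·exp(−0.04332·9) = 223.452 mg/L
C(86) = 2.410 + 10.284 + 15.938 + 49.321 + 52.684 + 57.435 + 84.090 + 223.452 = 495.614 mg/L

495.614 mg/L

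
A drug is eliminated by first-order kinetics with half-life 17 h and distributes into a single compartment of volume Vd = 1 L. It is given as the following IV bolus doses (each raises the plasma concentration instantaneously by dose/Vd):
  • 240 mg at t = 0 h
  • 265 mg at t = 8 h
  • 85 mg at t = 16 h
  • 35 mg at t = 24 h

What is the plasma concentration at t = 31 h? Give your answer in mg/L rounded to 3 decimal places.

k = ln 2 / 17 = 0.04077 per h
Dose 1 (240 mg at t=0 h): 240·exp(−0.04077·31) = 67.807 mg/L
Dose 2 (265 mg at t=8 h): 265·exp(−0.04077·23) = 103.746 mg/L
Dose 3 (85 mg at t=16 h): 85·exp(−0.04077·15) = 46.111 mg/L
Dose 4 (35 mg at t=24 h): 35·exp(−0.04077·7) = 26.310 mg/L
C(31) = 67.807 + 103.746 + 46.111 + 26.310 = 243.973 mg/L

243.973 mg/L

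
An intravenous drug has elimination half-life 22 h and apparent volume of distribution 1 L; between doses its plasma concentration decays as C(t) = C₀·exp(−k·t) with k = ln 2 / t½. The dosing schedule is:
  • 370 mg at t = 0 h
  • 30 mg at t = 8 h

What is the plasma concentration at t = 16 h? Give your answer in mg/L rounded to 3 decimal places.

246.813 mg/L

k = ln 2 / 22 = 0.03151 per h
Dose 1 (370 mg at t=0 h): 370·exp(−0.03151·16) = 223.497 mg/L
Dose 2 (30 mg at t=8 h): 30·exp(−0.03151·8) = 23.316 mg/L
C(16) = 223.497 + 23.316 = 246.813 mg/L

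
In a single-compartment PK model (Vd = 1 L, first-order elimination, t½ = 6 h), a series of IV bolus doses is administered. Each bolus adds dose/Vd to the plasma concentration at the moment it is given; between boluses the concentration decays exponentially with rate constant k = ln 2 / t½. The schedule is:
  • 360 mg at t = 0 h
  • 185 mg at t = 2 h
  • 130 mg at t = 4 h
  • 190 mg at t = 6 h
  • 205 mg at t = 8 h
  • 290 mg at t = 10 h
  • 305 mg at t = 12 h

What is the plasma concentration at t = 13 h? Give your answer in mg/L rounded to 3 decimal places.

k = ln 2 / 6 = 0.11552 per h
Dose 1 (360 mg at t=0 h): 360·exp(−0.11552·13) = 80.181 mg/L
Dose 2 (185 mg at t=2 h): 185·exp(−0.11552·11) = 51.914 mg/L
Dose 3 (130 mg at t=4 h): 130·exp(−0.11552·9) = 45.962 mg/L
Dose 4 (190 mg at t=6 h): 190·exp(−0.11552·7) = 84.635 mg/L
Dose 5 (205 mg at t=8 h): 205·exp(−0.11552·5) = 115.052 mg/L
Dose 6 (290 mg at t=10 h): 290·exp(−0.11552·3) = 205.061 mg/L
Dose 7 (305 mg at t=12 h): 305·exp(−0.11552·1) = 271.724 mg/L
C(13) = 80.181 + 51.914 + 45.962 + 84.635 + 115.052 + 205.061 + 271.724 = 854.530 mg/L

854.530 mg/L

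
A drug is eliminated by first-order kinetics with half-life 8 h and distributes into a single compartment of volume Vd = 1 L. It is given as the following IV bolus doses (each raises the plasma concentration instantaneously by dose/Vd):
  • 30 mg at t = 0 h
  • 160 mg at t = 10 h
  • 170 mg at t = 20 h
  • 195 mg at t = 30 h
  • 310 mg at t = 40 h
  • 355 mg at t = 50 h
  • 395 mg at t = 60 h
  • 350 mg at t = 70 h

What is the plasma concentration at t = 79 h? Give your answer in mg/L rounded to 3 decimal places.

280.216 mg/L

k = ln 2 / 8 = 0.08664 per h
Dose 1 (30 mg at t=0 h): 30·exp(−0.08664·79) = 0.032 mg/L
Dose 2 (160 mg at t=10 h): 160·exp(−0.08664·69) = 0.405 mg/L
Dose 3 (170 mg at t=20 h): 170·exp(−0.08664·59) = 1.024 mg/L
Dose 4 (195 mg at t=30 h): 195·exp(−0.08664·49) = 2.794 mg/L
Dose 5 (310 mg at t=40 h): 310·exp(−0.08664·39) = 10.564 mg/L
Dose 6 (355 mg at t=50 h): 355·exp(−0.08664·29) = 28.774 mg/L
Dose 7 (395 mg at t=60 h): 395·exp(−0.08664·19) = 76.147 mg/L
Dose 8 (350 mg at t=70 h): 350·exp(−0.08664·9) = 160.476 mg/L
C(79) = 0.032 + 0.405 + 1.024 + 2.794 + 10.564 + 28.774 + 76.147 + 160.476 = 280.216 mg/L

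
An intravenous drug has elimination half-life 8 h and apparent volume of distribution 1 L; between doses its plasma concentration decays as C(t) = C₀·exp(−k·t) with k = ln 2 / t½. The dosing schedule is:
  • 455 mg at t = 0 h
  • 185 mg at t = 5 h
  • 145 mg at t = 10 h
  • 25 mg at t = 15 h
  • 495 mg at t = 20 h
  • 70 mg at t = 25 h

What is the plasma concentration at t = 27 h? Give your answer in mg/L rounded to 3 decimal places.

442.201 mg/L

k = ln 2 / 8 = 0.08664 per h
Dose 1 (455 mg at t=0 h): 455·exp(−0.08664·27) = 43.857 mg/L
Dose 2 (185 mg at t=5 h): 185·exp(−0.08664·22) = 27.500 mg/L
Dose 3 (145 mg at t=10 h): 145·exp(−0.08664·17) = 33.241 mg/L
Dose 4 (25 mg at t=15 h): 25·exp(−0.08664·12) = 8.839 mg/L
Dose 5 (495 mg at t=20 h): 495·exp(−0.08664·7) = 269.901 mg/L
Dose 6 (70 mg at t=25 h): 70·exp(−0.08664·2) = 58.863 mg/L
C(27) = 43.857 + 27.500 + 33.241 + 8.839 + 269.901 + 58.863 = 442.201 mg/L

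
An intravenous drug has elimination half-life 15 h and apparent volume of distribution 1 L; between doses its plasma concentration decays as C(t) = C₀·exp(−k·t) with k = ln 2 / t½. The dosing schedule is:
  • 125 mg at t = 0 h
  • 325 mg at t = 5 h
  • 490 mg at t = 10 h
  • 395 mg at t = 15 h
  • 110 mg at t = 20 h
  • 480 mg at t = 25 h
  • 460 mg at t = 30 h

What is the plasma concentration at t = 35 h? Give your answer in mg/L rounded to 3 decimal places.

k = ln 2 / 15 = 0.04621 per h
Dose 1 (125 mg at t=0 h): 125·exp(−0.04621·35) = 24.803 mg/L
Dose 2 (325 mg at t=5 h): 325·exp(−0.04621·30) = 81.250 mg/L
Dose 3 (490 mg at t=10 h): 490·exp(−0.04621·25) = 154.340 mg/L
Dose 4 (395 mg at t=15 h): 395·exp(−0.04621·20) = 156.756 mg/L
Dose 5 (110 mg at t=20 h): 110·exp(−0.04621·15) = 55.000 mg/L
Dose 6 (480 mg at t=25 h): 480·exp(−0.04621·10) = 302.381 mg/L
Dose 7 (460 mg at t=30 h): 460·exp(−0.04621·5) = 365.102 mg/L
C(35) = 24.803 + 81.250 + 154.340 + 156.756 + 55.000 + 302.381 + 365.102 = 1139.633 mg/L

1139.633 mg/L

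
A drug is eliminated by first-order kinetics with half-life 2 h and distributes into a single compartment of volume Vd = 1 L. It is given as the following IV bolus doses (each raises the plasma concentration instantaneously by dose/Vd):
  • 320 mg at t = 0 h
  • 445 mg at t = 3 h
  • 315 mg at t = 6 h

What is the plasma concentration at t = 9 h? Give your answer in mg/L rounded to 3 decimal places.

k = ln 2 / 2 = 0.34657 per h
Dose 1 (320 mg at t=0 h): 320·exp(−0.34657·9) = 14.142 mg/L
Dose 2 (445 mg at t=3 h): 445·exp(−0.34657·6) = 55.625 mg/L
Dose 3 (315 mg at t=6 h): 315·exp(−0.34657·3) = 111.369 mg/L
C(9) = 14.142 + 55.625 + 111.369 = 181.136 mg/L

181.136 mg/L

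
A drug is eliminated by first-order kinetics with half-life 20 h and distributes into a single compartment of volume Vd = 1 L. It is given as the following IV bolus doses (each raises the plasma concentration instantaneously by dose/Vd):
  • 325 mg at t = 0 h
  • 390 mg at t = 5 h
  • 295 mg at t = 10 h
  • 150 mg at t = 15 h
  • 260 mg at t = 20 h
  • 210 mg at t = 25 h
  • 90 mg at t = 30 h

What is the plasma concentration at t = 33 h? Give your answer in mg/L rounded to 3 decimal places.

k = ln 2 / 20 = 0.03466 per h
Dose 1 (325 mg at t=0 h): 325·exp(−0.03466·33) = 103.558 mg/L
Dose 2 (390 mg at t=5 h): 390·exp(−0.03466·28) = 147.782 mg/L
Dose 3 (295 mg at t=10 h): 295·exp(−0.03466·23) = 132.934 mg/L
Dose 4 (150 mg at t=15 h): 150·exp(−0.03466·18) = 80.383 mg/L
Dose 5 (260 mg at t=20 h): 260·exp(−0.03466·13) = 165.693 mg/L
Dose 6 (210 mg at t=25 h): 210·exp(−0.03466·8) = 159.150 mg/L
Dose 7 (90 mg at t=30 h): 90·exp(−0.03466·3) = 81.113 mg/L
C(33) = 103.558 + 147.782 + 132.934 + 80.383 + 165.693 + 159.150 + 81.113 = 870.614 mg/L

870.614 mg/L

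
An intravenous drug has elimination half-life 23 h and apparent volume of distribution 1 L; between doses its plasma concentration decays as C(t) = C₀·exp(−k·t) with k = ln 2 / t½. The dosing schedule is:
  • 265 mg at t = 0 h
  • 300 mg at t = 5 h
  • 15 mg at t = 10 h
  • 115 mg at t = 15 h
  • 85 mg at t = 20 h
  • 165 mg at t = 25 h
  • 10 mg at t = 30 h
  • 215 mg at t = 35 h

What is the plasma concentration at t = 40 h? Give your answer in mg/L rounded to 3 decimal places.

k = ln 2 / 23 = 0.03014 per h
Dose 1 (265 mg at t=0 h): 265·exp(−0.03014·40) = 79.381 mg/L
Dose 2 (300 mg at t=5 h): 300·exp(−0.03014·35) = 104.480 mg/L
Dose 3 (15 mg at t=10 h): 15·exp(−0.03014·30) = 6.074 mg/L
Dose 4 (115 mg at t=15 h): 115·exp(−0.03014·25) = 54.137 mg/L
Dose 5 (85 mg at t=20 h): 85·exp(−0.03014·20) = 46.522 mg/L
Dose 6 (165 mg at t=25 h): 165·exp(−0.03014·15) = 104.993 mg/L
Dose 7 (10 mg at t=30 h): 10·exp(−0.03014·10) = 7.398 mg/L
Dose 8 (215 mg at t=35 h): 215·exp(−0.03014·5) = 184.926 mg/L
C(40) = 79.381 + 104.480 + 6.074 + 54.137 + 46.522 + 104.993 + 7.398 + 184.926 = 587.909 mg/L

587.909 mg/L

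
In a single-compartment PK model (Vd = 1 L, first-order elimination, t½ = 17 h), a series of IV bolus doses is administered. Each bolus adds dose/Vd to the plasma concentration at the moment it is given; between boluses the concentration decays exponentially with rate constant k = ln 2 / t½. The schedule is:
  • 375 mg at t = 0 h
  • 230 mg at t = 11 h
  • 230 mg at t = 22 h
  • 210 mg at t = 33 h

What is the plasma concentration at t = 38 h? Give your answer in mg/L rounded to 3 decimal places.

k = ln 2 / 17 = 0.04077 per h
Dose 1 (375 mg at t=0 h): 375·exp(−0.04077·38) = 79.642 mg/L
Dose 2 (230 mg at t=11 h): 230·exp(−0.04077·27) = 76.493 mg/L
Dose 3 (230 mg at t=22 h): 230·exp(−0.04077·16) = 119.786 mg/L
Dose 4 (210 mg at t=33 h): 210·exp(−0.04077·5) = 171.270 mg/L
C(38) = 79.642 + 76.493 + 119.786 + 171.270 = 447.190 mg/L

447.190 mg/L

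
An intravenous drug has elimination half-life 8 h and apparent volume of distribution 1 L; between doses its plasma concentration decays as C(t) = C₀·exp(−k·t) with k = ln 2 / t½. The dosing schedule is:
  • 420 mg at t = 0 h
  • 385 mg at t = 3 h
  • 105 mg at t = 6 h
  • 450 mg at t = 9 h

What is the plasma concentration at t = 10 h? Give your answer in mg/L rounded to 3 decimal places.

873.409 mg/L

k = ln 2 / 8 = 0.08664 per h
Dose 1 (420 mg at t=0 h): 420·exp(−0.08664·10) = 176.588 mg/L
Dose 2 (385 mg at t=3 h): 385·exp(−0.08664·7) = 209.923 mg/L
Dose 3 (105 mg at t=6 h): 105·exp(−0.08664·4) = 74.246 mg/L
Dose 4 (450 mg at t=9 h): 450·exp(−0.08664·1) = 412.652 mg/L
C(10) = 176.588 + 209.923 + 74.246 + 412.652 = 873.409 mg/L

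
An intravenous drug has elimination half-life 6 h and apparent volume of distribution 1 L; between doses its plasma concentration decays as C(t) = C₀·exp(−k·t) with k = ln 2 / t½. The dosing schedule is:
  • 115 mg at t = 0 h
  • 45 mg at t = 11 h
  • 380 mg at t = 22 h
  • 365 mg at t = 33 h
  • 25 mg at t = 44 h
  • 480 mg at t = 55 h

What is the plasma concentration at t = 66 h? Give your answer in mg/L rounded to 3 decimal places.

k = ln 2 / 6 = 0.11552 per h
Dose 1 (115 mg at t=0 h): 115·exp(−0.11552·66) = 0.056 mg/L
Dose 2 (45 mg at t=11 h): 45·exp(−0.11552·55) = 0.078 mg/L
Dose 3 (380 mg at t=22 h): 380·exp(−0.11552·44) = 2.356 mg/L
Dose 4 (365 mg at t=33 h): 365·exp(−0.11552·33) = 8.065 mg/L
Dose 5 (25 mg at t=44 h): 25·exp(−0.11552·22) = 1.969 mg/L
Dose 6 (480 mg at t=55 h): 480·exp(−0.11552·11) = 134.695 mg/L
C(66) = 0.056 + 0.078 + 2.356 + 8.065 + 1.969 + 134.695 = 147.220 mg/L

147.220 mg/L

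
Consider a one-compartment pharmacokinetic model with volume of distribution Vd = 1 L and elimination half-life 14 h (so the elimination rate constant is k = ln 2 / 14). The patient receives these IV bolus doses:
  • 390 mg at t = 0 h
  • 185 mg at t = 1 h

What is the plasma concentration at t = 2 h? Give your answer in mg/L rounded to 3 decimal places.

529.296 mg/L

k = ln 2 / 14 = 0.04951 per h
Dose 1 (390 mg at t=0 h): 390·exp(−0.04951·2) = 353.232 mg/L
Dose 2 (185 mg at t=1 h): 185·exp(−0.04951·1) = 176.064 mg/L
C(2) = 353.232 + 176.064 = 529.296 mg/L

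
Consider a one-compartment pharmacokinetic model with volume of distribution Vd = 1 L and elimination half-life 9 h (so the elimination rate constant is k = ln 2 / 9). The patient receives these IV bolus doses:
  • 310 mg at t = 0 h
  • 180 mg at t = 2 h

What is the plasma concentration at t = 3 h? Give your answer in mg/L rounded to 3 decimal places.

412.705 mg/L

k = ln 2 / 9 = 0.07702 per h
Dose 1 (310 mg at t=0 h): 310·exp(−0.07702·3) = 246.047 mg/L
Dose 2 (180 mg at t=2 h): 180·exp(−0.07702·1) = 166.657 mg/L
C(3) = 246.047 + 166.657 = 412.705 mg/L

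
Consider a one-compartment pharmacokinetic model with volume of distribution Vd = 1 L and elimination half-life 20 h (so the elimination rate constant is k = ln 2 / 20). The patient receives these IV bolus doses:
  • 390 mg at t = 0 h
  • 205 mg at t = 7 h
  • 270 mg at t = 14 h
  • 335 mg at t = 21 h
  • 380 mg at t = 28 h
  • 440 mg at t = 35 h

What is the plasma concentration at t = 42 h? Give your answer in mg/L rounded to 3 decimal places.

k = ln 2 / 20 = 0.03466 per h
Dose 1 (390 mg at t=0 h): 390·exp(−0.03466·42) = 90.971 mg/L
Dose 2 (205 mg at t=7 h): 205·exp(−0.03466·35) = 60.947 mg/L
Dose 3 (270 mg at t=14 h): 270·exp(−0.03466·28) = 102.311 mg/L
Dose 4 (335 mg at t=21 h): 335·exp(−0.03466·21) = 161.794 mg/L
Dose 5 (380 mg at t=28 h): 380·exp(−0.03466·14) = 233.917 mg/L
Dose 6 (440 mg at t=35 h): 440·exp(−0.03466·7) = 345.217 mg/L
C(42) = 90.971 + 60.947 + 102.311 + 161.794 + 233.917 + 345.217 = 995.157 mg/L

995.157 mg/L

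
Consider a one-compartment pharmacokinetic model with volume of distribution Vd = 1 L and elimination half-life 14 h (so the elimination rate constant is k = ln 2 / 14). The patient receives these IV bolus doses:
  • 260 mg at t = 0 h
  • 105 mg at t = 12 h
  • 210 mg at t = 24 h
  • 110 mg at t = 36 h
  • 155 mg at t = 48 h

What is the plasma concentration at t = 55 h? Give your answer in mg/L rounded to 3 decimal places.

k = ln 2 / 14 = 0.04951 per h
Dose 1 (260 mg at t=0 h): 260·exp(−0.04951·55) = 17.075 mg/L
Dose 2 (105 mg at t=12 h): 105·exp(−0.04951·43) = 12.491 mg/L
Dose 3 (210 mg at t=24 h): 210·exp(−0.04951·31) = 45.254 mg/L
Dose 4 (110 mg at t=36 h): 110·exp(−0.04951·19) = 42.939 mg/L
Dose 5 (155 mg at t=48 h): 155·exp(−0.04951·7) = 109.602 mg/L
C(55) = 17.075 + 12.491 + 45.254 + 42.939 + 109.602 = 227.360 mg/L

227.360 mg/L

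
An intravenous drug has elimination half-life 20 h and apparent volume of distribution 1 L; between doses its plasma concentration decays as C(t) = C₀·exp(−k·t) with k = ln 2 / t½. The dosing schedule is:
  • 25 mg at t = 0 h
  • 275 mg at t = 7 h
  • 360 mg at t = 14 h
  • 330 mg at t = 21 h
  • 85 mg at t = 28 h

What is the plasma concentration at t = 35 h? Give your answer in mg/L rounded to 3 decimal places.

555.335 mg/L

k = ln 2 / 20 = 0.03466 per h
Dose 1 (25 mg at t=0 h): 25·exp(−0.03466·35) = 7.433 mg/L
Dose 2 (275 mg at t=7 h): 275·exp(−0.03466·28) = 104.206 mg/L
Dose 3 (360 mg at t=14 h): 360·exp(−0.03466·21) = 173.869 mg/L
Dose 4 (330 mg at t=21 h): 330·exp(−0.03466·14) = 203.139 mg/L
Dose 5 (85 mg at t=28 h): 85·exp(−0.03466·7) = 66.690 mg/L
C(35) = 7.433 + 104.206 + 173.869 + 203.139 + 66.690 = 555.335 mg/L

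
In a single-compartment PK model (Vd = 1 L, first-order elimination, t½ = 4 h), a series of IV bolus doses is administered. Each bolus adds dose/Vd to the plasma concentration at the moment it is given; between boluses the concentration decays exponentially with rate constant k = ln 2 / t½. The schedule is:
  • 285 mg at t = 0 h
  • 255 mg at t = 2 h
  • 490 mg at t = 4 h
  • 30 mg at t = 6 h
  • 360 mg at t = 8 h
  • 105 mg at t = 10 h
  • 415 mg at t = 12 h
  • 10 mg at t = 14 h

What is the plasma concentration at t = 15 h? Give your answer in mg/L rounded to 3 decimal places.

k = ln 2 / 4 = 0.17329 per h
Dose 1 (285 mg at t=0 h): 285·exp(−0.17329·15) = 21.183 mg/L
Dose 2 (255 mg at t=2 h): 255·exp(−0.17329·13) = 26.804 mg/L
Dose 3 (490 mg at t=4 h): 490·exp(−0.17329·11) = 72.839 mg/L
Dose 4 (30 mg at t=6 h): 30·exp(−0.17329·9) = 6.307 mg/L
Dose 5 (360 mg at t=8 h): 360·exp(−0.17329·7) = 107.029 mg/L
Dose 6 (105 mg at t=10 h): 105·exp(−0.17329·5) = 44.147 mg/L
Dose 7 (415 mg at t=12 h): 415·exp(−0.17329·3) = 246.760 mg/L
Dose 8 (10 mg at t=14 h): 10·exp(−0.17329·1) = 8.409 mg/L
C(15) = 21.183 + 26.804 + 72.839 + 6.307 + 107.029 + 44.147 + 246.760 + 8.409 = 533.477 mg/L

533.477 mg/L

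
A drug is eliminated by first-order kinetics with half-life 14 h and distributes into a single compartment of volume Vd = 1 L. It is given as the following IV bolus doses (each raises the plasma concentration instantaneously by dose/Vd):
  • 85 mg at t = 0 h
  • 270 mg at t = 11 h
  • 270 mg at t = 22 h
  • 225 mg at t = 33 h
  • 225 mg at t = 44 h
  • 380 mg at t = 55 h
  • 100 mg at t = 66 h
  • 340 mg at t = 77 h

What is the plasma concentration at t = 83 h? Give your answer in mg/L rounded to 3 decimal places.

k = ln 2 / 14 = 0.04951 per h
Dose 1 (85 mg at t=0 h): 85·exp(−0.04951·83) = 1.396 mg/L
Dose 2 (270 mg at t=11 h): 270·exp(−0.04951·72) = 7.642 mg/L
Dose 3 (270 mg at t=22 h): 270·exp(−0.04951·61) = 13.174 mg/L
Dose 4 (225 mg at t=33 h): 225·exp(−0.04951·50) = 18.927 mg/L
Dose 5 (225 mg at t=44 h): 225·exp(−0.04951·39) = 32.629 mg/L
Dose 6 (380 mg at t=55 h): 380·exp(−0.04951·28) = 95.000 mg/L
Dose 7 (100 mg at t=66 h): 100·exp(−0.04951·17) = 43.099 mg/L
Dose 8 (340 mg at t=77 h): 340·exp(−0.04951·6) = 252.619 mg/L
C(83) = 1.396 + 7.642 + 13.174 + 18.927 + 32.629 + 95.000 + 43.099 + 252.619 = 464.485 mg/L

464.485 mg/L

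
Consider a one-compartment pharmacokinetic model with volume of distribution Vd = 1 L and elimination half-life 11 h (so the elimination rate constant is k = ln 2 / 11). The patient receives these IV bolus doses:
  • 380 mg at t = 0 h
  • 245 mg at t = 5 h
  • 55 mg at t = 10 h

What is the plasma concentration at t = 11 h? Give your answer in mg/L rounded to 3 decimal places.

409.509 mg/L

k = ln 2 / 11 = 0.06301 per h
Dose 1 (380 mg at t=0 h): 380·exp(−0.06301·11) = 190.000 mg/L
Dose 2 (245 mg at t=5 h): 245·exp(−0.06301·6) = 167.868 mg/L
Dose 3 (55 mg at t=10 h): 55·exp(−0.06301·1) = 51.641 mg/L
C(11) = 190.000 + 167.868 + 51.641 = 409.509 mg/L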